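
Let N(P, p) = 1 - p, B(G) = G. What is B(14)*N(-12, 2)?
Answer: -14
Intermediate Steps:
B(14)*N(-12, 2) = 14*(1 - 1*2) = 14*(1 - 2) = 14*(-1) = -14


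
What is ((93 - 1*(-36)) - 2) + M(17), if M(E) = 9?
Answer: 136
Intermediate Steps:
((93 - 1*(-36)) - 2) + M(17) = ((93 - 1*(-36)) - 2) + 9 = ((93 + 36) - 2) + 9 = (129 - 2) + 9 = 127 + 9 = 136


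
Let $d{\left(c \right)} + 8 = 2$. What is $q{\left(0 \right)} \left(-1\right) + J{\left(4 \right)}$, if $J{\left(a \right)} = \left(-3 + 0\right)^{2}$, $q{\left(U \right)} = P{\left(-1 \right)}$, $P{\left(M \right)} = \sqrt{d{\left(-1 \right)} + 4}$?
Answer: $9 - i \sqrt{2} \approx 9.0 - 1.4142 i$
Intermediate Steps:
$d{\left(c \right)} = -6$ ($d{\left(c \right)} = -8 + 2 = -6$)
$P{\left(M \right)} = i \sqrt{2}$ ($P{\left(M \right)} = \sqrt{-6 + 4} = \sqrt{-2} = i \sqrt{2}$)
$q{\left(U \right)} = i \sqrt{2}$
$J{\left(a \right)} = 9$ ($J{\left(a \right)} = \left(-3\right)^{2} = 9$)
$q{\left(0 \right)} \left(-1\right) + J{\left(4 \right)} = i \sqrt{2} \left(-1\right) + 9 = - i \sqrt{2} + 9 = 9 - i \sqrt{2}$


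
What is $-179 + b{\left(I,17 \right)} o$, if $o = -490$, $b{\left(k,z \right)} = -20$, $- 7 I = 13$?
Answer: $9621$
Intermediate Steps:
$I = - \frac{13}{7}$ ($I = \left(- \frac{1}{7}\right) 13 = - \frac{13}{7} \approx -1.8571$)
$-179 + b{\left(I,17 \right)} o = -179 - -9800 = -179 + 9800 = 9621$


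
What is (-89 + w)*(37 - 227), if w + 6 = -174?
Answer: 51110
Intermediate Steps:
w = -180 (w = -6 - 174 = -180)
(-89 + w)*(37 - 227) = (-89 - 180)*(37 - 227) = -269*(-190) = 51110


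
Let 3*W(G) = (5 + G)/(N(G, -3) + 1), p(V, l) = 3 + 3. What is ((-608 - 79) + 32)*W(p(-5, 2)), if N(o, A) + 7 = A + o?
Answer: 7205/9 ≈ 800.56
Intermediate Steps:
p(V, l) = 6
N(o, A) = -7 + A + o (N(o, A) = -7 + (A + o) = -7 + A + o)
W(G) = (5 + G)/(3*(-9 + G)) (W(G) = ((5 + G)/((-7 - 3 + G) + 1))/3 = ((5 + G)/((-10 + G) + 1))/3 = ((5 + G)/(-9 + G))/3 = (5 + G)/(3*(-9 + G)))
((-608 - 79) + 32)*W(p(-5, 2)) = ((-608 - 79) + 32)*((5 + 6)/(3*(-9 + 6))) = (-687 + 32)*((1/3)*11/(-3)) = -655*(-1)*11/(3*3) = -655*(-11/9) = 7205/9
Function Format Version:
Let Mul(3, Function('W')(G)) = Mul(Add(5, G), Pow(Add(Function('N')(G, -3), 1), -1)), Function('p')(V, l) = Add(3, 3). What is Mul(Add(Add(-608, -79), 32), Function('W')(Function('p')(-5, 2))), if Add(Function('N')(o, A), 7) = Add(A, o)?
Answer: Rational(7205, 9) ≈ 800.56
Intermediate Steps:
Function('p')(V, l) = 6
Function('N')(o, A) = Add(-7, A, o) (Function('N')(o, A) = Add(-7, Add(A, o)) = Add(-7, A, o))
Function('W')(G) = Mul(Rational(1, 3), Pow(Add(-9, G), -1), Add(5, G)) (Function('W')(G) = Mul(Rational(1, 3), Mul(Add(5, G), Pow(Add(Add(-7, -3, G), 1), -1))) = Mul(Rational(1, 3), Mul(Add(5, G), Pow(Add(Add(-10, G), 1), -1))) = Mul(Rational(1, 3), Mul(Add(5, G), Pow(Add(-9, G), -1))) = Mul(Rational(1, 3), Mul(Pow(Add(-9, G), -1), Add(5, G))) = Mul(Rational(1, 3), Pow(Add(-9, G), -1), Add(5, G)))
Mul(Add(Add(-608, -79), 32), Function('W')(Function('p')(-5, 2))) = Mul(Add(Add(-608, -79), 32), Mul(Rational(1, 3), Pow(Add(-9, 6), -1), Add(5, 6))) = Mul(Add(-687, 32), Mul(Rational(1, 3), Pow(-3, -1), 11)) = Mul(-655, Mul(Rational(1, 3), Rational(-1, 3), 11)) = Mul(-655, Rational(-11, 9)) = Rational(7205, 9)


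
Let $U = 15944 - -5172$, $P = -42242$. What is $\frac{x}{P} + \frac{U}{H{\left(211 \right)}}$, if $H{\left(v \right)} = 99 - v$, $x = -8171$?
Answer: $- \frac{111383365}{591388} \approx -188.34$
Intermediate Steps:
$U = 21116$ ($U = 15944 + 5172 = 21116$)
$\frac{x}{P} + \frac{U}{H{\left(211 \right)}} = - \frac{8171}{-42242} + \frac{21116}{99 - 211} = \left(-8171\right) \left(- \frac{1}{42242}\right) + \frac{21116}{99 - 211} = \frac{8171}{42242} + \frac{21116}{-112} = \frac{8171}{42242} + 21116 \left(- \frac{1}{112}\right) = \frac{8171}{42242} - \frac{5279}{28} = - \frac{111383365}{591388}$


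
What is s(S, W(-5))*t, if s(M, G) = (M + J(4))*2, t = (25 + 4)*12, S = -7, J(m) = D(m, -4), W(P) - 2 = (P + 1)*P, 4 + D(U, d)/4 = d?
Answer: -27144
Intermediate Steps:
D(U, d) = -16 + 4*d
W(P) = 2 + P*(1 + P) (W(P) = 2 + (P + 1)*P = 2 + (1 + P)*P = 2 + P*(1 + P))
J(m) = -32 (J(m) = -16 + 4*(-4) = -16 - 16 = -32)
t = 348 (t = 29*12 = 348)
s(M, G) = -64 + 2*M (s(M, G) = (M - 32)*2 = (-32 + M)*2 = -64 + 2*M)
s(S, W(-5))*t = (-64 + 2*(-7))*348 = (-64 - 14)*348 = -78*348 = -27144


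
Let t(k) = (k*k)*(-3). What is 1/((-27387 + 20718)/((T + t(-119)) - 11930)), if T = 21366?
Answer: 33047/6669 ≈ 4.9553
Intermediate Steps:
t(k) = -3*k² (t(k) = k²*(-3) = -3*k²)
1/((-27387 + 20718)/((T + t(-119)) - 11930)) = 1/((-27387 + 20718)/((21366 - 3*(-119)²) - 11930)) = 1/(-6669/((21366 - 3*14161) - 11930)) = 1/(-6669/((21366 - 42483) - 11930)) = 1/(-6669/(-21117 - 11930)) = 1/(-6669/(-33047)) = 1/(-6669*(-1/33047)) = 1/(6669/33047) = 33047/6669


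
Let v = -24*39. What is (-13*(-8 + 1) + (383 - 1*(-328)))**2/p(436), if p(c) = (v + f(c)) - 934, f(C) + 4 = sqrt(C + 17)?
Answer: -1205364296/3511423 - 643204*sqrt(453)/3511423 ≈ -347.17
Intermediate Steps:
v = -936
f(C) = -4 + sqrt(17 + C) (f(C) = -4 + sqrt(C + 17) = -4 + sqrt(17 + C))
p(c) = -1874 + sqrt(17 + c) (p(c) = (-936 + (-4 + sqrt(17 + c))) - 934 = (-940 + sqrt(17 + c)) - 934 = -1874 + sqrt(17 + c))
(-13*(-8 + 1) + (383 - 1*(-328)))**2/p(436) = (-13*(-8 + 1) + (383 - 1*(-328)))**2/(-1874 + sqrt(17 + 436)) = (-13*(-7) + (383 + 328))**2/(-1874 + sqrt(453)) = (91 + 711)**2/(-1874 + sqrt(453)) = 802**2/(-1874 + sqrt(453)) = 643204/(-1874 + sqrt(453))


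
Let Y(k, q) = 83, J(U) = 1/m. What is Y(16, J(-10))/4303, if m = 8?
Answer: 83/4303 ≈ 0.019289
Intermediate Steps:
J(U) = ⅛ (J(U) = 1/8 = ⅛)
Y(16, J(-10))/4303 = 83/4303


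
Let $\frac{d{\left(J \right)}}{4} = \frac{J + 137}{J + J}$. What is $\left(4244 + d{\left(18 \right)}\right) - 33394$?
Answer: $- \frac{262195}{9} \approx -29133.0$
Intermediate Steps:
$d{\left(J \right)} = \frac{2 \left(137 + J\right)}{J}$ ($d{\left(J \right)} = 4 \frac{J + 137}{J + J} = 4 \frac{137 + J}{2 J} = \frac{2 \left(137 + J\right)}{J}$)
$\left(4244 + d{\left(18 \right)}\right) - 33394 = \left(4244 + \left(2 + \frac{274}{18}\right)\right) - 33394 = \left(4244 + \left(2 + 274 \cdot \frac{1}{18}\right)\right) - 33394 = \left(4244 + \left(2 + \frac{137}{9}\right)\right) - 33394 = \left(4244 + \frac{155}{9}\right) - 33394 = \frac{38351}{9} - 33394 = - \frac{262195}{9}$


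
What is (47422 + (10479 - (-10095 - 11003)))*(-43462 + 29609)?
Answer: -1094373147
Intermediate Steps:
(47422 + (10479 - (-10095 - 11003)))*(-43462 + 29609) = (47422 + (10479 - 1*(-21098)))*(-13853) = (47422 + (10479 + 21098))*(-13853) = (47422 + 31577)*(-13853) = 78999*(-13853) = -1094373147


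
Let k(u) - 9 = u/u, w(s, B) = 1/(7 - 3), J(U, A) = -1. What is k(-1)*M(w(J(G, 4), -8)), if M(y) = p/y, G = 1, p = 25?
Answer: 1000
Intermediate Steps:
w(s, B) = 1/4
M(y) = 25/y
k(u) = 10 (k(u) = 9 + u/u = 9 + 1 = 10)
k(-1)*M(w(J(G, 4), -8)) = 10*(25/(1/4)) = 10*(25*4) = 10*100 = 1000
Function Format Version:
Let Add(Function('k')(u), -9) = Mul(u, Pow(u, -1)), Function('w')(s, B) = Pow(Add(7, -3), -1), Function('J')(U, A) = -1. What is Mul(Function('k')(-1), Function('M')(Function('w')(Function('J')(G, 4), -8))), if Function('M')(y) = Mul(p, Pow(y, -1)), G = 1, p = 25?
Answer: 1000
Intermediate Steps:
Function('w')(s, B) = Rational(1, 4) (Function('w')(s, B) = Pow(4, -1) = Rational(1, 4))
Function('M')(y) = Mul(25, Pow(y, -1))
Function('k')(u) = 10 (Function('k')(u) = Add(9, Mul(u, Pow(u, -1))) = Add(9, 1) = 10)
Mul(Function('k')(-1), Function('M')(Function('w')(Function('J')(G, 4), -8))) = Mul(10, Mul(25, Pow(Rational(1, 4), -1))) = Mul(10, Mul(25, 4)) = Mul(10, 100) = 1000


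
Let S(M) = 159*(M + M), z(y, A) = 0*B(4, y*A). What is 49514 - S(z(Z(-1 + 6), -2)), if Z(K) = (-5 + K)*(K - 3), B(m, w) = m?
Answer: 49514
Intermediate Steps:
Z(K) = (-5 + K)*(-3 + K)
z(y, A) = 0 (z(y, A) = 0*4 = 0)
S(M) = 318*M (S(M) = 159*(2*M) = 318*M)
49514 - S(z(Z(-1 + 6), -2)) = 49514 - 318*0 = 49514 - 1*0 = 49514 + 0 = 49514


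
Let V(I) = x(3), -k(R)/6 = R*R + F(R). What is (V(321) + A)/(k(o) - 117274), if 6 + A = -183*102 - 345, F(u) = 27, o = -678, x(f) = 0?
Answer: 19017/2875540 ≈ 0.0066134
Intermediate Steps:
k(R) = -162 - 6*R² (k(R) = -6*(R*R + 27) = -6*(R² + 27) = -6*(27 + R²) = -162 - 6*R²)
V(I) = 0
A = -19017 (A = -6 + (-183*102 - 345) = -6 + (-18666 - 345) = -6 - 19011 = -19017)
(V(321) + A)/(k(o) - 117274) = (0 - 19017)/((-162 - 6*(-678)²) - 117274) = -19017/((-162 - 6*459684) - 117274) = -19017/((-162 - 2758104) - 117274) = -19017/(-2758266 - 117274) = -19017/(-2875540) = -19017*(-1/2875540) = 19017/2875540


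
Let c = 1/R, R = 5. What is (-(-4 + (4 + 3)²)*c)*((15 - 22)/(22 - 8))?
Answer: 9/2 ≈ 4.5000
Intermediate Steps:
c = ⅕ (c = 1/5 = ⅕ ≈ 0.20000)
(-(-4 + (4 + 3)²)*c)*((15 - 22)/(22 - 8)) = (-(-4 + (4 + 3)²)/5)*((15 - 22)/(22 - 8)) = (-(-4 + 7²)/5)*(-7/14) = (-(-4 + 49)/5)*(-7*1/14) = -45/5*(-½) = -1*9*(-½) = -9*(-½) = 9/2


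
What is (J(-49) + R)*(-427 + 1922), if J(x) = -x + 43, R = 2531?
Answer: 3921385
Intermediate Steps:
J(x) = 43 - x
(J(-49) + R)*(-427 + 1922) = ((43 - 1*(-49)) + 2531)*(-427 + 1922) = ((43 + 49) + 2531)*1495 = (92 + 2531)*1495 = 2623*1495 = 3921385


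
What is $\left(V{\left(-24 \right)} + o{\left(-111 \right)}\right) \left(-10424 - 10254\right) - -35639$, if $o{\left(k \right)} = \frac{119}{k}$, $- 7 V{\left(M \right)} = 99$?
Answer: $\frac{38878117}{111} \approx 3.5025 \cdot 10^{5}$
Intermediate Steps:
$V{\left(M \right)} = - \frac{99}{7}$ ($V{\left(M \right)} = \left(- \frac{1}{7}\right) 99 = - \frac{99}{7}$)
$\left(V{\left(-24 \right)} + o{\left(-111 \right)}\right) \left(-10424 - 10254\right) - -35639 = \left(- \frac{99}{7} + \frac{119}{-111}\right) \left(-10424 - 10254\right) - -35639 = \left(- \frac{99}{7} + 119 \left(- \frac{1}{111}\right)\right) \left(-20678\right) + 35639 = \left(- \frac{99}{7} - \frac{119}{111}\right) \left(-20678\right) + 35639 = \left(- \frac{11822}{777}\right) \left(-20678\right) + 35639 = \frac{34922188}{111} + 35639 = \frac{38878117}{111}$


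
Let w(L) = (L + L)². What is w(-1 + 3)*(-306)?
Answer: -4896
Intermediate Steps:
w(L) = 4*L² (w(L) = (2*L)² = 4*L²)
w(-1 + 3)*(-306) = (4*(-1 + 3)²)*(-306) = (4*2²)*(-306) = (4*4)*(-306) = 16*(-306) = -4896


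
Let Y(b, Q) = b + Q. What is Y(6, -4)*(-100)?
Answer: -200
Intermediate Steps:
Y(b, Q) = Q + b
Y(6, -4)*(-100) = (-4 + 6)*(-100) = 2*(-100) = -200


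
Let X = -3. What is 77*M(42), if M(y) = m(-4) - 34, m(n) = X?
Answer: -2849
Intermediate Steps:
m(n) = -3
M(y) = -37 (M(y) = -3 - 34 = -37)
77*M(42) = 77*(-37) = -2849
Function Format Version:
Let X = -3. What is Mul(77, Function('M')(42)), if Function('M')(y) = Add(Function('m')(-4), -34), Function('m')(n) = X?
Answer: -2849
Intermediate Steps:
Function('m')(n) = -3
Function('M')(y) = -37 (Function('M')(y) = Add(-3, -34) = -37)
Mul(77, Function('M')(42)) = Mul(77, -37) = -2849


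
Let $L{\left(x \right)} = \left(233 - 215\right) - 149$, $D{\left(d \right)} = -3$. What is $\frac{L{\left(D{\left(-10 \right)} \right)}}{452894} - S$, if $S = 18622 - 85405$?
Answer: $\frac{30245619871}{452894} \approx 66783.0$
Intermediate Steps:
$L{\left(x \right)} = -131$ ($L{\left(x \right)} = 18 - 149 = -131$)
$S = -66783$
$\frac{L{\left(D{\left(-10 \right)} \right)}}{452894} - S = - \frac{131}{452894} - -66783 = \left(-131\right) \frac{1}{452894} + 66783 = - \frac{131}{452894} + 66783 = \frac{30245619871}{452894}$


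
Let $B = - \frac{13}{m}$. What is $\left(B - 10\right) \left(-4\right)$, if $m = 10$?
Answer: $\frac{226}{5} \approx 45.2$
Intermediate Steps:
$B = - \frac{13}{10} \approx -1.3$
$\left(B - 10\right) \left(-4\right) = \left(- \frac{13}{10} - 10\right) \left(-4\right) = \left(- \frac{113}{10}\right) \left(-4\right) = \frac{226}{5}$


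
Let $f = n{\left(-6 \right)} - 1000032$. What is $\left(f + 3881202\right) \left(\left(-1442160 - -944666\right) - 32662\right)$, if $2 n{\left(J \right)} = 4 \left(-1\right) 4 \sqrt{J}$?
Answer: $-1527469562520 + 4241248 i \sqrt{6} \approx -1.5275 \cdot 10^{12} + 1.0389 \cdot 10^{7} i$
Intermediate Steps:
$n{\left(J \right)} = - 8 \sqrt{J}$ ($n{\left(J \right)} = \frac{4 \left(-1\right) 4 \sqrt{J}}{2} = \frac{\left(-4\right) 4 \sqrt{J}}{2} = \frac{\left(-16\right) \sqrt{J}}{2} = - 8 \sqrt{J}$)
$f = -1000032 - 8 i \sqrt{6}$ ($f = - 8 \sqrt{-6} - 1000032 = - 8 i \sqrt{6} - 1000032 = -1000032 - 8 i \sqrt{6} \approx -1.0 \cdot 10^{6} - 19.596 i$)
$\left(f + 3881202\right) \left(\left(-1442160 - -944666\right) - 32662\right) = \left(\left(-1000032 - 8 i \sqrt{6}\right) + 3881202\right) \left(\left(-1442160 - -944666\right) - 32662\right) = \left(2881170 - 8 i \sqrt{6}\right) \left(\left(-1442160 + 944666\right) - 32662\right) = \left(2881170 - 8 i \sqrt{6}\right) \left(-497494 - 32662\right) = \left(2881170 - 8 i \sqrt{6}\right) \left(-530156\right) = -1527469562520 + 4241248 i \sqrt{6}$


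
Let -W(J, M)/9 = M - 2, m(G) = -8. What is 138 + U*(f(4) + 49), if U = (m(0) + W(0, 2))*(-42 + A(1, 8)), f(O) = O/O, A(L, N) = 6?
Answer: 14538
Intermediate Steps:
f(O) = 1
W(J, M) = 18 - 9*M (W(J, M) = -9*(M - 2) = -9*(-2 + M) = 18 - 9*M)
U = 288 (U = (-8 + (18 - 9*2))*(-42 + 6) = (-8 + (18 - 18))*(-36) = (-8 + 0)*(-36) = -8*(-36) = 288)
138 + U*(f(4) + 49) = 138 + 288*(1 + 49) = 138 + 288*50 = 138 + 14400 = 14538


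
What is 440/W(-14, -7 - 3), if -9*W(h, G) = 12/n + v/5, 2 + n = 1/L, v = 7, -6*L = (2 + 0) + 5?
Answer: 9900/7 ≈ 1414.3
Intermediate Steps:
L = -7/6 (L = -((2 + 0) + 5)/6 = -(2 + 5)/6 = -1/6*7 = -7/6 ≈ -1.1667)
n = -20/7 (n = -2 + 1/(-7/6) = -2 - 6/7 = -20/7 ≈ -2.8571)
W(h, G) = 14/45 (W(h, G) = -(12/(-20/7) + 7/5)/9 = -(12*(-7/20) + 7*(1/5))/9 = -(-21/5 + 7/5)/9 = -1/9*(-14/5) = 14/45)
440/W(-14, -7 - 3) = 440/(14/45) = 440*(45/14) = 9900/7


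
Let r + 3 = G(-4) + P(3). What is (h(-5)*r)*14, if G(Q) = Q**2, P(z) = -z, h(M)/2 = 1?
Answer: 280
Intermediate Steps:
h(M) = 2 (h(M) = 2*1 = 2)
r = 10 (r = -3 + ((-4)**2 - 1*3) = -3 + (16 - 3) = -3 + 13 = 10)
(h(-5)*r)*14 = (2*10)*14 = 20*14 = 280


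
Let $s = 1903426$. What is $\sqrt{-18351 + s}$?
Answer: $5 \sqrt{75403} \approx 1373.0$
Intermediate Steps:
$\sqrt{-18351 + s} = \sqrt{-18351 + 1903426} = \sqrt{1885075} = 5 \sqrt{75403}$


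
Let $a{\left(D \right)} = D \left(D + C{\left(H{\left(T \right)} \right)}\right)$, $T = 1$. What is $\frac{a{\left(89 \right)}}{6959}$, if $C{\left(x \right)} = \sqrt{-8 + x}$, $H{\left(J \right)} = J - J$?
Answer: $\frac{7921}{6959} + \frac{178 i \sqrt{2}}{6959} \approx 1.1382 + 0.036173 i$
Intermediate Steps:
$H{\left(J \right)} = 0$
$a{\left(D \right)} = D \left(D + 2 i \sqrt{2}\right)$ ($a{\left(D \right)} = D \left(D + \sqrt{-8 + 0}\right) = D \left(D + \sqrt{-8}\right) = D \left(D + 2 i \sqrt{2}\right)$)
$\frac{a{\left(89 \right)}}{6959} = \frac{89 \left(89 + 2 i \sqrt{2}\right)}{6959} = \left(7921 + 178 i \sqrt{2}\right) \frac{1}{6959} = \frac{7921}{6959} + \frac{178 i \sqrt{2}}{6959}$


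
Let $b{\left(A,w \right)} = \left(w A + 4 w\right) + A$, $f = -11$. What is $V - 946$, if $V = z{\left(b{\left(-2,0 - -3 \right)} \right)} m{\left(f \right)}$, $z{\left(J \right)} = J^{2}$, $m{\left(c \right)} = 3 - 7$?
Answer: $-1010$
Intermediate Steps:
$m{\left(c \right)} = -4$ ($m{\left(c \right)} = 3 - 7 = -4$)
$b{\left(A,w \right)} = A + 4 w + A w$ ($b{\left(A,w \right)} = \left(A w + 4 w\right) + A = \left(4 w + A w\right) + A = A + 4 w + A w$)
$V = -64$ ($V = \left(-2 + 4 \left(0 - -3\right) - 2 \left(0 - -3\right)\right)^{2} \left(-4\right) = \left(-2 + 4 \left(0 + 3\right) - 2 \left(0 + 3\right)\right)^{2} \left(-4\right) = \left(-2 + 4 \cdot 3 - 6\right)^{2} \left(-4\right) = \left(-2 + 12 - 6\right)^{2} \left(-4\right) = 4^{2} \left(-4\right) = 16 \left(-4\right) = -64$)
$V - 946 = -64 - 946 = -1010$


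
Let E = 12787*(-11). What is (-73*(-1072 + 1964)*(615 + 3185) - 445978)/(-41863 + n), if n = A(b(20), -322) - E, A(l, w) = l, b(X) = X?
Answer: -41314463/16469 ≈ -2508.6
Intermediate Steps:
E = -140657
n = 140677 (n = 20 - 1*(-140657) = 20 + 140657 = 140677)
(-73*(-1072 + 1964)*(615 + 3185) - 445978)/(-41863 + n) = (-73*(-1072 + 1964)*(615 + 3185) - 445978)/(-41863 + 140677) = (-65116*3800 - 445978)/98814 = (-73*3389600 - 445978)*(1/98814) = (-247440800 - 445978)*(1/98814) = -247886778*1/98814 = -41314463/16469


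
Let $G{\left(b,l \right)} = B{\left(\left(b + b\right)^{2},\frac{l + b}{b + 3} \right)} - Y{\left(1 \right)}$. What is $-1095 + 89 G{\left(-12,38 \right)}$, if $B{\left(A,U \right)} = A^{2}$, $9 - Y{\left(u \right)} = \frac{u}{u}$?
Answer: $29526257$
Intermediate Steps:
$Y{\left(u \right)} = 8$ ($Y{\left(u \right)} = 9 - \frac{u}{u} = 9 - 1 = 8$)
$G{\left(b,l \right)} = -8 + 16 b^{4}$ ($G{\left(b,l \right)} = \left(\left(b + b\right)^{2}\right)^{2} - 8 = \left(\left(2 b\right)^{2}\right)^{2} - 8 = \left(4 b^{2}\right)^{2} - 8 = 16 b^{4} - 8 = -8 + 16 b^{4}$)
$-1095 + 89 G{\left(-12,38 \right)} = -1095 + 89 \left(-8 + 16 \left(-12\right)^{4}\right) = -1095 + 89 \left(-8 + 16 \cdot 20736\right) = -1095 + 89 \left(-8 + 331776\right) = -1095 + 89 \cdot 331768 = -1095 + 29527352 = 29526257$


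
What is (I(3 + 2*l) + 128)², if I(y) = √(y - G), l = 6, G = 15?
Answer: 16384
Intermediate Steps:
I(y) = √(-15 + y) (I(y) = √(y - 1*15) = √(y - 15) = √(-15 + y))
(I(3 + 2*l) + 128)² = (√(-15 + (3 + 2*6)) + 128)² = (√(-15 + (3 + 12)) + 128)² = (√(-15 + 15) + 128)² = (√0 + 128)² = (0 + 128)² = 128² = 16384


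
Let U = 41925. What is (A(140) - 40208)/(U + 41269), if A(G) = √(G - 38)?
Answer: -20104/41597 + √102/83194 ≈ -0.48318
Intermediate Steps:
A(G) = √(-38 + G)
(A(140) - 40208)/(U + 41269) = (√(-38 + 140) - 40208)/(41925 + 41269) = (√102 - 40208)/83194 = (-40208 + √102)*(1/83194) = -20104/41597 + √102/83194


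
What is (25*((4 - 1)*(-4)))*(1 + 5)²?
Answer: -10800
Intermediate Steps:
(25*((4 - 1)*(-4)))*(1 + 5)² = (25*(3*(-4)))*6² = (25*(-12))*36 = -300*36 = -10800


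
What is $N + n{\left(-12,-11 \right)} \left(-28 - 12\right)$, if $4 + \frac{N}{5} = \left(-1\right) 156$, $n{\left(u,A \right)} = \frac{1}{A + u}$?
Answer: $- \frac{18360}{23} \approx -798.26$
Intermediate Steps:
$N = -800$ ($N = -20 + 5 \left(\left(-1\right) 156\right) = -20 + 5 \left(-156\right) = -20 - 780 = -800$)
$N + n{\left(-12,-11 \right)} \left(-28 - 12\right) = -800 + \frac{-28 - 12}{-11 - 12} = -800 + \frac{1}{-23} \left(-40\right) = -800 - - \frac{40}{23} = -800 + \frac{40}{23} = - \frac{18360}{23}$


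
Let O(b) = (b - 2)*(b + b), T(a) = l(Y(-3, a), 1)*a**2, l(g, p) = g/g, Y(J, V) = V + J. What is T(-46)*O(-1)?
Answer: 12696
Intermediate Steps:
Y(J, V) = J + V
l(g, p) = 1
T(a) = a**2 (T(a) = 1*a**2 = a**2)
O(b) = 2*b*(-2 + b) (O(b) = (-2 + b)*(2*b) = 2*b*(-2 + b))
T(-46)*O(-1) = (-46)**2*(2*(-1)*(-2 - 1)) = 2116*(2*(-1)*(-3)) = 2116*6 = 12696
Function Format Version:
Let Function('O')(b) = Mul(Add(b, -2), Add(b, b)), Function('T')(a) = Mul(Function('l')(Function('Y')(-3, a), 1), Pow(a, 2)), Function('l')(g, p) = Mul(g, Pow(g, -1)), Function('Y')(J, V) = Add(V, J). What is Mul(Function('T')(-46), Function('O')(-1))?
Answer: 12696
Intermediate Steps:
Function('Y')(J, V) = Add(J, V)
Function('l')(g, p) = 1
Function('T')(a) = Pow(a, 2) (Function('T')(a) = Mul(1, Pow(a, 2)) = Pow(a, 2))
Function('O')(b) = Mul(2, b, Add(-2, b)) (Function('O')(b) = Mul(Add(-2, b), Mul(2, b)) = Mul(2, b, Add(-2, b)))
Mul(Function('T')(-46), Function('O')(-1)) = Mul(Pow(-46, 2), Mul(2, -1, Add(-2, -1))) = Mul(2116, Mul(2, -1, -3)) = Mul(2116, 6) = 12696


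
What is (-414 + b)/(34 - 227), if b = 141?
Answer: 273/193 ≈ 1.4145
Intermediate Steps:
(-414 + b)/(34 - 227) = (-414 + 141)/(34 - 227) = -273/(-193) = -273*(-1/193) = 273/193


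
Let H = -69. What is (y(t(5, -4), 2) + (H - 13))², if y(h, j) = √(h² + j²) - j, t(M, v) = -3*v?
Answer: 7204 - 336*√37 ≈ 5160.2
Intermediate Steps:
(y(t(5, -4), 2) + (H - 13))² = ((√((-3*(-4))² + 2²) - 1*2) + (-69 - 13))² = ((√(12² + 4) - 2) - 82)² = ((√(144 + 4) - 2) - 82)² = ((√148 - 2) - 82)² = ((2*√37 - 2) - 82)² = ((-2 + 2*√37) - 82)² = (-84 + 2*√37)²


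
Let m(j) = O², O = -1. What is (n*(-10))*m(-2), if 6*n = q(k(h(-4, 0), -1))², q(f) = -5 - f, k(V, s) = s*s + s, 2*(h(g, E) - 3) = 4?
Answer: -125/3 ≈ -41.667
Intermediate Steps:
h(g, E) = 5 (h(g, E) = 3 + (½)*4 = 3 + 2 = 5)
k(V, s) = s + s² (k(V, s) = s² + s = s + s²)
n = 25/6 (n = (-5 - (-1)*(1 - 1))²/6 = (-5 - (-1)*0)²/6 = (-5 - 1*0)²/6 = (-5 + 0)²/6 = (⅙)*(-5)² = (⅙)*25 = 25/6 ≈ 4.1667)
m(j) = 1 (m(j) = (-1)² = 1)
(n*(-10))*m(-2) = ((25/6)*(-10))*1 = -125/3*1 = -125/3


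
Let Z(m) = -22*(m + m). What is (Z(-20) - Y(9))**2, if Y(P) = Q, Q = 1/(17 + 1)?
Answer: 250873921/324 ≈ 7.7430e+5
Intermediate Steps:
Q = 1/18 ≈ 0.055556
Y(P) = 1/18
Z(m) = -44*m
(Z(-20) - Y(9))**2 = (-44*(-20) - 1*1/18)**2 = (880 - 1/18)**2 = (15839/18)**2 = 250873921/324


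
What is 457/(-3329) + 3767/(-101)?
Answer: -12586500/336229 ≈ -37.434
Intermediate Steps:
457/(-3329) + 3767/(-101) = 457*(-1/3329) + 3767*(-1/101) = -457/3329 - 3767/101 = -12586500/336229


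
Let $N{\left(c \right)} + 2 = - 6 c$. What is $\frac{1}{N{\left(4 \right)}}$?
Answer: $- \frac{1}{26} \approx -0.038462$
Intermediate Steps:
$N{\left(c \right)} = -2 - 6 c$
$\frac{1}{N{\left(4 \right)}} = \frac{1}{-2 - 24} = \frac{1}{-26} = - \frac{1}{26}$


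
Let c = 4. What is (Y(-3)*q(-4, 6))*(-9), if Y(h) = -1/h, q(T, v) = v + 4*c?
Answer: -66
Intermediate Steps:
q(T, v) = 16 + v (q(T, v) = v + 4*4 = v + 16 = 16 + v)
(Y(-3)*q(-4, 6))*(-9) = ((-1/(-3))*(16 + 6))*(-9) = (-1*(-1/3)*22)*(-9) = ((1/3)*22)*(-9) = (22/3)*(-9) = -66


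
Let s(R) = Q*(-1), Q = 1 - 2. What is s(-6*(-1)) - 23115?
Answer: -23114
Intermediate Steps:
Q = -1
s(R) = 1 (s(R) = -1*(-1) = 1)
s(-6*(-1)) - 23115 = 1 - 23115 = -23114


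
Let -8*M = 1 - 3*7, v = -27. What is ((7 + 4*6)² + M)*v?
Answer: -52029/2 ≈ -26015.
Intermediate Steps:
M = 5/2 (M = -(1 - 3*7)/8 = -(1 - 21)/8 = -⅛*(-20) = 5/2 ≈ 2.5000)
((7 + 4*6)² + M)*v = ((7 + 4*6)² + 5/2)*(-27) = ((7 + 24)² + 5/2)*(-27) = (31² + 5/2)*(-27) = (961 + 5/2)*(-27) = (1927/2)*(-27) = -52029/2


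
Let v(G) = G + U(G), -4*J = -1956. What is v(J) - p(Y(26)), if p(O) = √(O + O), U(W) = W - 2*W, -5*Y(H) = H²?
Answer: -26*I*√10/5 ≈ -16.444*I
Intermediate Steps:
Y(H) = -H²/5
U(W) = -W
J = 489 (J = -¼*(-1956) = 489)
p(O) = √2*√O (p(O) = √(2*O) = √2*√O)
v(G) = 0 (v(G) = G - G = 0)
v(J) - p(Y(26)) = 0 - √2*√(-⅕*26²) = 0 - √2*√(-⅕*676) = 0 - √2*√(-676/5) = 0 - √2*26*I*√5/5 = 0 - 26*I*√10/5 = -26*I*√10/5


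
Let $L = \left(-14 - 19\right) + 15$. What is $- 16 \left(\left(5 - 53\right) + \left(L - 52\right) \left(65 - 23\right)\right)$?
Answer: $47808$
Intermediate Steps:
$L = -18$ ($L = -33 + 15 = -18$)
$- 16 \left(\left(5 - 53\right) + \left(L - 52\right) \left(65 - 23\right)\right) = - 16 \left(\left(5 - 53\right) + \left(-18 - 52\right) \left(65 - 23\right)\right) = - 16 \left(-48 - 2940\right) = \left(-16\right) \left(-2988\right) = 47808$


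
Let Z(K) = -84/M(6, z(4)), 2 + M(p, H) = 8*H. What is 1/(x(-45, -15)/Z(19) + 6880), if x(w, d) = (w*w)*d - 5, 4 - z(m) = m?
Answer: 3/18470 ≈ 0.00016243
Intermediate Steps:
z(m) = 4 - m
M(p, H) = -2 + 8*H
Z(K) = 42 (Z(K) = -84/(-2 + 8*(4 - 1*4)) = -84/(-2 + 8*(4 - 4)) = -84/(-2 + 8*0) = -84/(-2 + 0) = -84/(-2) = -84*(-½) = 42)
x(w, d) = -5 + d*w² (x(w, d) = w²*d - 5 = d*w² - 5 = -5 + d*w²)
1/(x(-45, -15)/Z(19) + 6880) = 1/((-5 - 15*(-45)²)/42 + 6880) = 1/((-5 - 15*2025)*(1/42) + 6880) = 1/((-5 - 30375)*(1/42) + 6880) = 1/(-30380*1/42 + 6880) = 1/(-2170/3 + 6880) = 1/(18470/3) = 3/18470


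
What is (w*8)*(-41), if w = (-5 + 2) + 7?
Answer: -1312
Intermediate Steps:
w = 4 (w = -3 + 7 = 4)
(w*8)*(-41) = (4*8)*(-41) = 32*(-41) = -1312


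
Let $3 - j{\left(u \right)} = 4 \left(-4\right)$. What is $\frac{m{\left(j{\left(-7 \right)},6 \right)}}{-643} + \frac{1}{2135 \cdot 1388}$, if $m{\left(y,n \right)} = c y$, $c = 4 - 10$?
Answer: $\frac{337825963}{1905453340} \approx 0.17729$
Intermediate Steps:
$c = -6$
$j{\left(u \right)} = 19$ ($j{\left(u \right)} = 3 - 4 \left(-4\right) = 3 - -16 = 3 + 16 = 19$)
$m{\left(y,n \right)} = - 6 y$
$\frac{m{\left(j{\left(-7 \right)},6 \right)}}{-643} + \frac{1}{2135 \cdot 1388} = \frac{\left(-6\right) 19}{-643} + \frac{1}{2135 \cdot 1388} = \left(-114\right) \left(- \frac{1}{643}\right) + \frac{1}{2135} \cdot \frac{1}{1388} = \frac{114}{643} + \frac{1}{2963380} = \frac{337825963}{1905453340}$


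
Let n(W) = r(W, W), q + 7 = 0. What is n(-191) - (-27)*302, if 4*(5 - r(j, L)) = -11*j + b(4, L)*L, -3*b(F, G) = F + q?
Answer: 15363/2 ≈ 7681.5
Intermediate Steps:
q = -7 (q = -7 + 0 = -7)
b(F, G) = 7/3 - F/3 (b(F, G) = -(F - 7)/3 = -(-7 + F)/3 = 7/3 - F/3)
r(j, L) = 5 - L/4 + 11*j/4 (r(j, L) = 5 - (-11*j + (7/3 - 1/3*4)*L)/4 = 5 - (-11*j + (7/3 - 4/3)*L)/4 = 5 - (-11*j + 1*L)/4 = 5 - (-11*j + L)/4 = 5 - (L - 11*j)/4 = 5 + (-L/4 + 11*j/4) = 5 - L/4 + 11*j/4)
n(W) = 5 + 5*W/2 (n(W) = 5 - W/4 + 11*W/4 = 5 + 5*W/2)
n(-191) - (-27)*302 = (5 + (5/2)*(-191)) - (-27)*302 = (5 - 955/2) - 1*(-8154) = -945/2 + 8154 = 15363/2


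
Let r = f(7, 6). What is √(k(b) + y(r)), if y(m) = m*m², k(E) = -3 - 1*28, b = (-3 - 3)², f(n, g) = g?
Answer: √185 ≈ 13.601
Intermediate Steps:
b = 36 (b = (-6)² = 36)
k(E) = -31 (k(E) = -3 - 28 = -31)
r = 6
y(m) = m³
√(k(b) + y(r)) = √(-31 + 6³) = √(-31 + 216) = √185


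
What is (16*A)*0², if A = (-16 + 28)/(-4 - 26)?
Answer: 0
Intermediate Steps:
A = -⅖ (A = 12/(-30) = 12*(-1/30) = -⅖ ≈ -0.40000)
(16*A)*0² = (16*(-⅖))*0² = -32/5*0 = 0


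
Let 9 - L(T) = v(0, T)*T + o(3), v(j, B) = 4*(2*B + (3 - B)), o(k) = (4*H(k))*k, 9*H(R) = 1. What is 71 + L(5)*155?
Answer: -70622/3 ≈ -23541.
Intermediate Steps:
H(R) = ⅑ (H(R) = (⅑)*1 = ⅑)
o(k) = 4*k/9 (o(k) = (4*(⅑))*k = 4*k/9)
v(j, B) = 12 + 4*B (v(j, B) = 4*(3 + B) = 12 + 4*B)
L(T) = 23/3 - T*(12 + 4*T) (L(T) = 9 - ((12 + 4*T)*T + (4/9)*3) = 9 - (T*(12 + 4*T) + 4/3) = 9 - (4/3 + T*(12 + 4*T)) = 9 + (-4/3 - T*(12 + 4*T)) = 23/3 - T*(12 + 4*T))
71 + L(5)*155 = 71 + (23/3 - 4*5*(3 + 5))*155 = 71 + (23/3 - 4*5*8)*155 = 71 + (23/3 - 160)*155 = 71 - 457/3*155 = 71 - 70835/3 = -70622/3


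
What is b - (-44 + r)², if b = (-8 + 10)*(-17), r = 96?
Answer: -2738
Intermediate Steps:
b = -34 (b = 2*(-17) = -34)
b - (-44 + r)² = -34 - (-44 + 96)² = -34 - 1*52² = -34 - 1*2704 = -34 - 2704 = -2738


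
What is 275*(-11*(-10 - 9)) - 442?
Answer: 57033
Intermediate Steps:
275*(-11*(-10 - 9)) - 442 = 275*(-11*(-19)) - 442 = 275*209 - 442 = 57475 - 442 = 57033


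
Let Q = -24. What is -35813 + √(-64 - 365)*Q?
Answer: -35813 - 24*I*√429 ≈ -35813.0 - 497.1*I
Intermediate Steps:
-35813 + √(-64 - 365)*Q = -35813 + √(-64 - 365)*(-24) = -35813 + √(-429)*(-24) = -35813 + (I*√429)*(-24) = -35813 - 24*I*√429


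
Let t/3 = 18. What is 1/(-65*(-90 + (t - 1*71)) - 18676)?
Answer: -1/11721 ≈ -8.5317e-5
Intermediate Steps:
t = 54 (t = 3*18 = 54)
1/(-65*(-90 + (t - 1*71)) - 18676) = 1/(-65*(-90 + (54 - 1*71)) - 18676) = 1/(-65*(-90 + (54 - 71)) - 18676) = 1/(-65*(-90 - 17) - 18676) = 1/(-65*(-107) - 18676) = 1/(6955 - 18676) = 1/(-11721) = -1/11721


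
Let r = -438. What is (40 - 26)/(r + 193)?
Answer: -2/35 ≈ -0.057143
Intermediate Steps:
(40 - 26)/(r + 193) = (40 - 26)/(-438 + 193) = 14/(-245) = 14*(-1/245) = -2/35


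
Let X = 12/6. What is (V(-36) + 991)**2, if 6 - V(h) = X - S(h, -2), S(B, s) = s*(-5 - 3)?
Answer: 1022121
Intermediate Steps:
X = 2 (X = 12*(1/6) = 2)
S(B, s) = -8*s (S(B, s) = s*(-8) = -8*s)
V(h) = 20 (V(h) = 6 - (2 - (-8)*(-2)) = 6 - (2 - 1*16) = 6 - (2 - 16) = 6 - 1*(-14) = 6 + 14 = 20)
(V(-36) + 991)**2 = (20 + 991)**2 = 1011**2 = 1022121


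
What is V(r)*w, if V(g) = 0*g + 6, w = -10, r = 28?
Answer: -60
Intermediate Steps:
V(g) = 6 (V(g) = 0 + 6 = 6)
V(r)*w = 6*(-10) = -60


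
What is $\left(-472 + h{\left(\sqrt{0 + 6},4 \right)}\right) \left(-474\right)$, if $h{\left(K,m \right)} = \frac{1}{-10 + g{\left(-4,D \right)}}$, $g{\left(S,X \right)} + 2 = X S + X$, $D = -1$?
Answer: $\frac{671342}{3} \approx 2.2378 \cdot 10^{5}$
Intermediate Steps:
$g{\left(S,X \right)} = -2 + X + S X$ ($g{\left(S,X \right)} = -2 + \left(X S + X\right) = -2 + \left(S X + X\right) = -2 + \left(X + S X\right) = -2 + X + S X$)
$h{\left(K,m \right)} = - \frac{1}{9}$ ($h{\left(K,m \right)} = \frac{1}{-10 - -1} = \frac{1}{-10 + 1} = \frac{1}{-9} = - \frac{1}{9}$)
$\left(-472 + h{\left(\sqrt{0 + 6},4 \right)}\right) \left(-474\right) = \left(-472 - \frac{1}{9}\right) \left(-474\right) = \left(- \frac{4249}{9}\right) \left(-474\right) = \frac{671342}{3}$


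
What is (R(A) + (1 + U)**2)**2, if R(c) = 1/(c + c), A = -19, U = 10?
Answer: 21132409/1444 ≈ 14635.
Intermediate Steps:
R(c) = 1/(2*c)
(R(A) + (1 + U)**2)**2 = ((1/2)/(-19) + (1 + 10)**2)**2 = ((1/2)*(-1/19) + 11**2)**2 = (-1/38 + 121)**2 = (4597/38)**2 = 21132409/1444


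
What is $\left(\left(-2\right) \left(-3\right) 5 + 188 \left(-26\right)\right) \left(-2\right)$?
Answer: $9716$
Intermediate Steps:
$\left(\left(-2\right) \left(-3\right) 5 + 188 \left(-26\right)\right) \left(-2\right) = \left(6 \cdot 5 - 4888\right) \left(-2\right) = \left(30 - 4888\right) \left(-2\right) = \left(-4858\right) \left(-2\right) = 9716$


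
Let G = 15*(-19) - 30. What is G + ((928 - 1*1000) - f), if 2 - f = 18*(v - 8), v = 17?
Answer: -227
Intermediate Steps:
f = -160 (f = 2 - 18*(17 - 8) = 2 - 18*9 = 2 - 1*162 = 2 - 162 = -160)
G = -315 (G = -285 - 30 = -315)
G + ((928 - 1*1000) - f) = -315 + ((928 - 1*1000) - 1*(-160)) = -315 + ((928 - 1000) + 160) = -315 + (-72 + 160) = -315 + 88 = -227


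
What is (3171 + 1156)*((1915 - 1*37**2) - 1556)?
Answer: -4370270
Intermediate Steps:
(3171 + 1156)*((1915 - 1*37**2) - 1556) = 4327*((1915 - 1*1369) - 1556) = 4327*((1915 - 1369) - 1556) = 4327*(546 - 1556) = 4327*(-1010) = -4370270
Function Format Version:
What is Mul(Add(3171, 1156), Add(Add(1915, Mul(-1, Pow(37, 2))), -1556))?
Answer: -4370270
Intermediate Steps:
Mul(Add(3171, 1156), Add(Add(1915, Mul(-1, Pow(37, 2))), -1556)) = Mul(4327, Add(Add(1915, Mul(-1, 1369)), -1556)) = Mul(4327, Add(Add(1915, -1369), -1556)) = Mul(4327, Add(546, -1556)) = Mul(4327, -1010) = -4370270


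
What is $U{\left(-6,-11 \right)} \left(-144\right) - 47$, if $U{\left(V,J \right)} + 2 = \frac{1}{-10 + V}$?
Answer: $250$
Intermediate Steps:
$U{\left(V,J \right)} = -2 + \frac{1}{-10 + V}$
$U{\left(-6,-11 \right)} \left(-144\right) - 47 = \frac{21 - -12}{-10 - 6} \left(-144\right) - 47 = \frac{21 + 12}{-16} \left(-144\right) - 47 = \left(- \frac{1}{16}\right) 33 \left(-144\right) - 47 = \left(- \frac{33}{16}\right) \left(-144\right) - 47 = 297 - 47 = 250$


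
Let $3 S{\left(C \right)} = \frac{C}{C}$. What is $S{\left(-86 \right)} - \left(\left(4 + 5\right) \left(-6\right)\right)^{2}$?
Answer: $- \frac{8747}{3} \approx -2915.7$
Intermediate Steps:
$S{\left(C \right)} = \frac{1}{3}$ ($S{\left(C \right)} = \frac{C \frac{1}{C}}{3} = \frac{1}{3} \cdot 1 = \frac{1}{3}$)
$S{\left(-86 \right)} - \left(\left(4 + 5\right) \left(-6\right)\right)^{2} = \frac{1}{3} - \left(\left(4 + 5\right) \left(-6\right)\right)^{2} = \frac{1}{3} - \left(9 \left(-6\right)\right)^{2} = \frac{1}{3} - \left(-54\right)^{2} = \frac{1}{3} - 2916 = - \frac{8747}{3}$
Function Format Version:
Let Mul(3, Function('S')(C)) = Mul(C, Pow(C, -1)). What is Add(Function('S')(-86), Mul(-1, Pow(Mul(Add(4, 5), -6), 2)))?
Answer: Rational(-8747, 3) ≈ -2915.7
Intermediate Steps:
Function('S')(C) = Rational(1, 3) (Function('S')(C) = Mul(Rational(1, 3), Mul(C, Pow(C, -1))) = Mul(Rational(1, 3), 1) = Rational(1, 3))
Add(Function('S')(-86), Mul(-1, Pow(Mul(Add(4, 5), -6), 2))) = Add(Rational(1, 3), Mul(-1, Pow(Mul(Add(4, 5), -6), 2))) = Add(Rational(1, 3), Mul(-1, Pow(Mul(9, -6), 2))) = Add(Rational(1, 3), Mul(-1, Pow(-54, 2))) = Add(Rational(1, 3), Mul(-1, 2916)) = Add(Rational(1, 3), -2916) = Rational(-8747, 3)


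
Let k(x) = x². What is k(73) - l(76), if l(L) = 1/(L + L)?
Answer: 810007/152 ≈ 5329.0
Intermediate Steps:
l(L) = 1/(2*L)
k(73) - l(76) = 73² - 1/(2*76) = 5329 - 1/(2*76) = 5329 - 1*1/152 = 5329 - 1/152 = 810007/152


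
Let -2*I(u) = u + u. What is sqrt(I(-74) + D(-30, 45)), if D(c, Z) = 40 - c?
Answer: 12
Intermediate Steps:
I(u) = -u (I(u) = -(u + u)/2 = -u)
sqrt(I(-74) + D(-30, 45)) = sqrt(-1*(-74) + (40 - 1*(-30))) = sqrt(74 + (40 + 30)) = sqrt(74 + 70) = sqrt(144) = 12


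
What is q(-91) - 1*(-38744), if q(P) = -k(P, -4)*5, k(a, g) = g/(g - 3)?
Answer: 271188/7 ≈ 38741.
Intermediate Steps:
k(a, g) = g/(-3 + g)
q(P) = -20/7 (q(P) = -(-4/(-3 - 4))*5 = -(-4/(-7))*5 = -(-4*(-⅐))*5 = -4*5/7 = -1*20/7 = -20/7)
q(-91) - 1*(-38744) = -20/7 - 1*(-38744) = -20/7 + 38744 = 271188/7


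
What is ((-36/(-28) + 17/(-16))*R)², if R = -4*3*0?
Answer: 0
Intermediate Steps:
R = 0 (R = -12*0 = 0)
((-36/(-28) + 17/(-16))*R)² = ((-36/(-28) + 17/(-16))*0)² = ((-36*(-1/28) + 17*(-1/16))*0)² = ((9/7 - 17/16)*0)² = ((25/112)*0)² = 0² = 0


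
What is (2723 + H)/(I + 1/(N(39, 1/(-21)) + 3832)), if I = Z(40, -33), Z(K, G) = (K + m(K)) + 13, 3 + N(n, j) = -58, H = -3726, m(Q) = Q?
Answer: -3782313/350704 ≈ -10.785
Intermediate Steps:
N(n, j) = -61 (N(n, j) = -3 - 58 = -61)
Z(K, G) = 13 + 2*K (Z(K, G) = (K + K) + 13 = 2*K + 13 = 13 + 2*K)
I = 93 (I = 13 + 2*40 = 13 + 80 = 93)
(2723 + H)/(I + 1/(N(39, 1/(-21)) + 3832)) = (2723 - 3726)/(93 + 1/(-61 + 3832)) = -1003/(93 + 1/3771) = -1003/350704/3771 = -1003*3771/350704 = -3782313/350704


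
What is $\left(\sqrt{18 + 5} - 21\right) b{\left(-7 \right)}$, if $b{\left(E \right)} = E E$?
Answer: $-1029 + 49 \sqrt{23} \approx -794.0$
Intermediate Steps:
$b{\left(E \right)} = E^{2}$
$\left(\sqrt{18 + 5} - 21\right) b{\left(-7 \right)} = \left(\sqrt{18 + 5} - 21\right) \left(-7\right)^{2} = \left(\sqrt{23} - 21\right) 49 = \left(-21 + \sqrt{23}\right) 49 = -1029 + 49 \sqrt{23}$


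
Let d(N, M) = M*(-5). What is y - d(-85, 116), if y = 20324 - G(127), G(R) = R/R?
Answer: 20903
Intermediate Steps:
G(R) = 1
d(N, M) = -5*M
y = 20323 (y = 20324 - 1*1 = 20324 - 1 = 20323)
y - d(-85, 116) = 20323 - (-5)*116 = 20323 - 1*(-580) = 20323 + 580 = 20903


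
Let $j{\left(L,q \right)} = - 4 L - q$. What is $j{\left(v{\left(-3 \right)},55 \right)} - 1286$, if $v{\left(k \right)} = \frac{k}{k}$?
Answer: $-1345$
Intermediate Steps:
$v{\left(k \right)} = 1$
$j{\left(L,q \right)} = - q - 4 L$
$j{\left(v{\left(-3 \right)},55 \right)} - 1286 = \left(\left(-1\right) 55 - 4\right) - 1286 = \left(-55 - 4\right) - 1286 = -59 - 1286 = -1345$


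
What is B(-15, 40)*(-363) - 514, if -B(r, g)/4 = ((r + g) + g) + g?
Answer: 151946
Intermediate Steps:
B(r, g) = -12*g - 4*r (B(r, g) = -4*(((r + g) + g) + g) = -4*(((g + r) + g) + g) = -4*((r + 2*g) + g) = -4*(r + 3*g) = -12*g - 4*r)
B(-15, 40)*(-363) - 514 = (-12*40 - 4*(-15))*(-363) - 514 = (-480 + 60)*(-363) - 514 = -420*(-363) - 514 = 152460 - 514 = 151946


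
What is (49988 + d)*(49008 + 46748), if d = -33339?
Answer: 1594241644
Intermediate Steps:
(49988 + d)*(49008 + 46748) = (49988 - 33339)*(49008 + 46748) = 16649*95756 = 1594241644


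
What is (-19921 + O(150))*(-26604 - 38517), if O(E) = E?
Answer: 1287507291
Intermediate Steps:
(-19921 + O(150))*(-26604 - 38517) = (-19921 + 150)*(-26604 - 38517) = -19771*(-65121) = 1287507291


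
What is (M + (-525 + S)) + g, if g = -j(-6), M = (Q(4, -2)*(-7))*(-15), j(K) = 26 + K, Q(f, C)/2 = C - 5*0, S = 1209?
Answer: 244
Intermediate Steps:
Q(f, C) = 2*C (Q(f, C) = 2*(C - 5*0) = 2*(C + 0) = 2*C)
M = -420 (M = ((2*(-2))*(-7))*(-15) = -4*(-7)*(-15) = 28*(-15) = -420)
g = -20 (g = -(26 - 6) = -1*20 = -20)
(M + (-525 + S)) + g = (-420 + (-525 + 1209)) - 20 = (-420 + 684) - 20 = 264 - 20 = 244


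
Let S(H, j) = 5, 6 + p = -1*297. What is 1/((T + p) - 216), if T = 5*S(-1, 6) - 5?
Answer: -1/499 ≈ -0.0020040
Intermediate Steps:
p = -303 (p = -6 - 1*297 = -6 - 297 = -303)
T = 20 (T = 5*5 - 5 = 25 - 5 = 20)
1/((T + p) - 216) = 1/((20 - 303) - 216) = 1/(-283 - 216) = 1/(-499) = -1/499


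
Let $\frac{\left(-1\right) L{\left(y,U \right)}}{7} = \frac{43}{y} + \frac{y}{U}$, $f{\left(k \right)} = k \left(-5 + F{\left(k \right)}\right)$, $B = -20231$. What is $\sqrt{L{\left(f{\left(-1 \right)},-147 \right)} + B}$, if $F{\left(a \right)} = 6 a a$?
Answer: $\frac{i \sqrt{8789151}}{21} \approx 141.17 i$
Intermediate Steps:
$F{\left(a \right)} = 6 a^{2}$
$f{\left(k \right)} = k \left(-5 + 6 k^{2}\right)$
$L{\left(y,U \right)} = - \frac{301}{y} - \frac{7 y}{U}$ ($L{\left(y,U \right)} = - 7 \left(\frac{43}{y} + \frac{y}{U}\right) = - \frac{301}{y} - \frac{7 y}{U}$)
$\sqrt{L{\left(f{\left(-1 \right)},-147 \right)} + B} = \sqrt{\left(- \frac{301}{\left(-1\right) \left(-5 + 6 \left(-1\right)^{2}\right)} - \frac{7 \left(- (-5 + 6 \left(-1\right)^{2})\right)}{-147}\right) - 20231} = \sqrt{\left(- \frac{301}{\left(-1\right) \left(-5 + 6 \cdot 1\right)} - 7 \left(- (-5 + 6 \cdot 1)\right) \left(- \frac{1}{147}\right)\right) - 20231} = \sqrt{\left(- \frac{301}{\left(-1\right) \left(-5 + 6\right)} - 7 \left(- (-5 + 6)\right) \left(- \frac{1}{147}\right)\right) - 20231} = \sqrt{\left(- \frac{301}{\left(-1\right) 1} - 7 \left(\left(-1\right) 1\right) \left(- \frac{1}{147}\right)\right) - 20231} = \sqrt{\left(- \frac{301}{-1} - \left(-7\right) \left(- \frac{1}{147}\right)\right) - 20231} = \sqrt{\left(\left(-301\right) \left(-1\right) - \frac{1}{21}\right) - 20231} = \sqrt{\left(301 - \frac{1}{21}\right) - 20231} = \sqrt{\frac{6320}{21} - 20231} = \sqrt{- \frac{418531}{21}} = \frac{i \sqrt{8789151}}{21}$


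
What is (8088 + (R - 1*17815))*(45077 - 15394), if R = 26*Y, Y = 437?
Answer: 48531705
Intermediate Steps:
R = 11362 (R = 26*437 = 11362)
(8088 + (R - 1*17815))*(45077 - 15394) = (8088 + (11362 - 1*17815))*(45077 - 15394) = (8088 + (11362 - 17815))*29683 = (8088 - 6453)*29683 = 1635*29683 = 48531705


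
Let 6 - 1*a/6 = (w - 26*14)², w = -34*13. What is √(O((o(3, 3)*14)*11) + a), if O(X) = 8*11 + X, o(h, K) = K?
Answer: I*√3897230 ≈ 1974.1*I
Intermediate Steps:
w = -442
a = -3897780 (a = 36 - 6*(-442 - 26*14)² = 36 - 6*(-442 - 364)² = 36 - 6*(-806)² = 36 - 6*649636 = 36 - 3897816 = -3897780)
O(X) = 88 + X
√(O((o(3, 3)*14)*11) + a) = √((88 + (3*14)*11) - 3897780) = √((88 + 42*11) - 3897780) = √((88 + 462) - 3897780) = √(550 - 3897780) = √(-3897230) = I*√3897230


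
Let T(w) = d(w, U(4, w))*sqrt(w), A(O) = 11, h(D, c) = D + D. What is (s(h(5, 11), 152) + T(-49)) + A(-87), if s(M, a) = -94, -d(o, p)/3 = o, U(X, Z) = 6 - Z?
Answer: -83 + 1029*I ≈ -83.0 + 1029.0*I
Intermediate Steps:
h(D, c) = 2*D
d(o, p) = -3*o
T(w) = -3*w**(3/2) (T(w) = (-3*w)*sqrt(w) = -3*w**(3/2))
(s(h(5, 11), 152) + T(-49)) + A(-87) = (-94 - (-1029)*I) + 11 = (-94 + 1029*I) + 11 = -83 + 1029*I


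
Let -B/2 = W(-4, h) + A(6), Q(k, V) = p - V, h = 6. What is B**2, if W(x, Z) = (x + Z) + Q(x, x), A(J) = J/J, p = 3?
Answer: 400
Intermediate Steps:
A(J) = 1
Q(k, V) = 3 - V
W(x, Z) = 3 + Z (W(x, Z) = (x + Z) + (3 - x) = (Z + x) + (3 - x) = 3 + Z)
B = -20 (B = -2*((3 + 6) + 1) = -2*(9 + 1) = -2*10 = -20)
B**2 = (-20)**2 = 400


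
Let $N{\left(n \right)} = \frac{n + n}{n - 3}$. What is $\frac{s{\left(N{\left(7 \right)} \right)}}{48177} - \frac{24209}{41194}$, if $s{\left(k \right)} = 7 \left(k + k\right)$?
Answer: $- \frac{27076709}{46153566} \approx -0.58667$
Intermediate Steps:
$N{\left(n \right)} = \frac{2 n}{-3 + n}$
$s{\left(k \right)} = 14 k$ ($s{\left(k \right)} = 7 \cdot 2 k = 14 k$)
$\frac{s{\left(N{\left(7 \right)} \right)}}{48177} - \frac{24209}{41194} = \frac{14 \cdot 2 \cdot 7 \frac{1}{-3 + 7}}{48177} - \frac{24209}{41194} = 14 \cdot 2 \cdot 7 \cdot \frac{1}{4} \cdot \frac{1}{48177} - \frac{563}{958} = 14 \cdot \frac{7}{2} \cdot \frac{1}{48177} - \frac{563}{958} = 49 \cdot \frac{1}{48177} - \frac{563}{958} = \frac{49}{48177} - \frac{563}{958} = - \frac{27076709}{46153566}$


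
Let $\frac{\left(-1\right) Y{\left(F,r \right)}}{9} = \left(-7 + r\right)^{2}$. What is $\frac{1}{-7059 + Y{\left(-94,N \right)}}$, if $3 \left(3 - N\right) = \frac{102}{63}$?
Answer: $- \frac{441}{3194815} \approx -0.00013804$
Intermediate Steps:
$N = \frac{155}{63}$ ($N = 3 - \frac{102 \cdot \frac{1}{63}}{3} = 3 - \frac{34}{63} = \frac{155}{63} \approx 2.4603$)
$Y{\left(F,r \right)} = - 9 \left(-7 + r\right)^{2}$
$\frac{1}{-7059 + Y{\left(-94,N \right)}} = \frac{1}{-7059 - 9 \left(-7 + \frac{155}{63}\right)^{2}} = \frac{1}{-7059 - 9 \left(- \frac{286}{63}\right)^{2}} = \frac{1}{-7059 - \frac{81796}{441}} = \frac{1}{- \frac{3194815}{441}} = - \frac{441}{3194815}$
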